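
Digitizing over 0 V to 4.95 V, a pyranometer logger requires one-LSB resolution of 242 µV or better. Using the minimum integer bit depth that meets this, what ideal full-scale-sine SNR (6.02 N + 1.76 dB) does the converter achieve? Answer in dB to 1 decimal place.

92.1 dB

Span = 4.95 V.
Need 2^N ≥ 4.95 V / 242 µV = 20450 → N_min = 15.
Ideal SNR at N = 15: 6.02·15 + 1.76 = 92.1 dB.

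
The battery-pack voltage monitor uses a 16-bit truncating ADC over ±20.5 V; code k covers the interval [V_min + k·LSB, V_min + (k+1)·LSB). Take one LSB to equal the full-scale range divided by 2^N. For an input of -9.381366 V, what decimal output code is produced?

17772

Span: 20.5 V − (-20.5 V) = 41 V. LSB = 41 V / 2^16 ≈ 0.6256 mV.
code = ⌊(V_in − V_min)/LSB⌋ = ⌊(V_in − V_min) × 2^16 / range⌋
     = ⌊(-9.381366 − (-20.5)) × 65536 / 41⌋ = ⌊11.118634 × 65536/41⌋
     = ⌊17772.458⌋ = 17772.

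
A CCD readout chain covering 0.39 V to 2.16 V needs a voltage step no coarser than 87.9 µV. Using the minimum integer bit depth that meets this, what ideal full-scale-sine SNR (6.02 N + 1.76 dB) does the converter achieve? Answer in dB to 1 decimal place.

92.1 dB

Full-scale range = 2.16 V − (0.39 V) = 1.77 V.
1.77 V / 87.9 µV = 20140. Since 2^14 = 16384 and 2^15 = 32768, N = 15.
Ideal SNR at N = 15: 6.02·15 + 1.76 = 92.1 dB.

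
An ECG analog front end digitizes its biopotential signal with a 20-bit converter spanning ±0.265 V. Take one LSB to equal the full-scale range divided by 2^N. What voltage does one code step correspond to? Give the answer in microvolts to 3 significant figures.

Full-scale range = 0.265 V − (-0.265 V) = 0.53 V.
2^20 = 1048576 levels.
Step size = 0.53/1048576 V = 0.505 µV.

0.505 µV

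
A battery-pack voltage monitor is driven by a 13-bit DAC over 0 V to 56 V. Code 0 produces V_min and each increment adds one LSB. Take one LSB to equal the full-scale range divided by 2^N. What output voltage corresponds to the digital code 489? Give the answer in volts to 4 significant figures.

Span = 56 V. LSB = 56 V / 2^13.
Output = V_min + (489/8192) × range = 0 + 0.0596924 × 56 V
      = 0 V + 3.34277 V = 3.34277 V.

3.343 V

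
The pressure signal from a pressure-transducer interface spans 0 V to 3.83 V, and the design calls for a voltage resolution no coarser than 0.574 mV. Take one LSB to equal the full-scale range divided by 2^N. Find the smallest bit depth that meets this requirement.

V_FS = 3.83 V.
Required number of levels: 3.83/0.574 mV = 6672.5; smallest N with 2^N ≥ that is 13.

13 bits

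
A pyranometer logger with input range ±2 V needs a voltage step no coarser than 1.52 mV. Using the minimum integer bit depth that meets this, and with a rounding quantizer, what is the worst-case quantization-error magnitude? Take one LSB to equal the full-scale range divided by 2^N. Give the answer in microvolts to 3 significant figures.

The full-scale span is 2 − (-2) = 4 V.
Required number of levels: 4/1.52 mV = 2631.6; smallest N with 2^N ≥ that is 12.
LSB = 4 V ÷ 2^12 = 4/4096 V = 0.97656 mV.
Max error for round-to-nearest is LSB/2 = 488 µV.

488 µV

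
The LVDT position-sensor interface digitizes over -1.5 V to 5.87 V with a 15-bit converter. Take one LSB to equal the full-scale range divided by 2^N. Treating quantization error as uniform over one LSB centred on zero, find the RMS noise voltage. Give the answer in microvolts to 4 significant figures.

Span: 5.87 V − (-1.5 V) = 7.37 V.
LSB = 7.37 V ÷ 2^15 = 7.37/32768 V = 224.915 µV.
V_rms = LSB/√12 = 224.915 µV / √12 = 64.93 µV.

64.93 µV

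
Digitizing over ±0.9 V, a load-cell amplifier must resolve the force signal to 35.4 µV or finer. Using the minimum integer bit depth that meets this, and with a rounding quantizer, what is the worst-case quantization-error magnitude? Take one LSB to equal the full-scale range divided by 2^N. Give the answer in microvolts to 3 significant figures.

Range = 0.9 − (-0.9) = 1.8 V.
Required number of levels: 1.8/35.4 µV = 50847; smallest N with 2^N ≥ that is 16.
Step size = 1.8/65536 V = 27.466 µV.
Half an LSB is 13.7 µV.

13.7 µV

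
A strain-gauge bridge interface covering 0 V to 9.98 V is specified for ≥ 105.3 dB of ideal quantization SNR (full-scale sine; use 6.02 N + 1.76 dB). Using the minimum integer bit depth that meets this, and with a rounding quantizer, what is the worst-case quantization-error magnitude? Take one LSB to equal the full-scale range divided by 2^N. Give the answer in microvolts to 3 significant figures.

19.0 µV

Span = 9.98 V.
N ≥ (105.3 − 1.76)/6.02 = 17.199 → N_min = 18.
LSB = 9.98 V ÷ 2^18 = 9.98/262144 V = 38.071 µV.
Max error for round-to-nearest is LSB/2 = 19.0 µV.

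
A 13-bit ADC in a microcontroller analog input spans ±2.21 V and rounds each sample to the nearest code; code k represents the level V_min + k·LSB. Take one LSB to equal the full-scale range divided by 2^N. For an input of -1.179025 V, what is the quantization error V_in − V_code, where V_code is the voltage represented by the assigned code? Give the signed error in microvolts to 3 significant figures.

Full-scale range = 2.21 V − (-2.21 V) = 4.42 V. LSB = 4.42 V / 2^13 ≈ 0.5396 mV.
(-1.179025 − (-2.21)) / LSB = 1.030975 × 8192/4.42 = 1910.8025. Nearest integer: k = 1911.
Reconstructed level: -2.21 + 1911 × 4.42/8192 V = -1.178918457 V.
Error = V_in − V_code = -1.179025 − (-1.178918457) = −107 µV.

−107 µV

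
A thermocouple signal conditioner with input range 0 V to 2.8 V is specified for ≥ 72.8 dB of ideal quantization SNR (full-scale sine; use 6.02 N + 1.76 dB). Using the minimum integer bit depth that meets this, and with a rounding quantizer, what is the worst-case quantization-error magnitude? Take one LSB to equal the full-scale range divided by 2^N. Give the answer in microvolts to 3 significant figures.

342 µV

Span = 2.8 V.
N ≥ (72.8 − 1.76)/6.02 = 11.801 → N_min = 12.
Step size = 2.8/4096 V = 0.68359 mV.
Half an LSB is 342 µV.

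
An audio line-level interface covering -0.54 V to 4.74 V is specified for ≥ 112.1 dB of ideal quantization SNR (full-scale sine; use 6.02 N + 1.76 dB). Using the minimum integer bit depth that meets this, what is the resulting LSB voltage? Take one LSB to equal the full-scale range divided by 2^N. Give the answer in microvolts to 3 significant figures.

10.1 µV

Span: 4.74 V − (-0.54 V) = 5.28 V.
Solving 6.02 N ≥ 112.1 − 1.76: N ≥ 18.329. Round up → N = 19.
Step size = 5.28/524288 V = 10.1 µV.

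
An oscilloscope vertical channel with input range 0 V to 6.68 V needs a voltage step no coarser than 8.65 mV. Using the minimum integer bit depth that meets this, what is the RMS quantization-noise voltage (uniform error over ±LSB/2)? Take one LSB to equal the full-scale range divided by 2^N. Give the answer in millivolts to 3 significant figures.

1.88 mV

Span = 6.68 V.
Required number of levels: 6.68/8.65 mV = 772.25; smallest N with 2^N ≥ that is 10.
One LSB is 6.68 V / 1024 = 6.5234 mV.
V_rms = LSB/√12 = 1.88 mV.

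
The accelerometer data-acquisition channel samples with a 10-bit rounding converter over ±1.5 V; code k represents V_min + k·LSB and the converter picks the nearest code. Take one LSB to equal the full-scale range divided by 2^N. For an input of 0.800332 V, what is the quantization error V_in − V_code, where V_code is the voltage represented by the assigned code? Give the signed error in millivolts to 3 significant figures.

Span: 1.5 V − (-1.5 V) = 3 V. LSB = 3 V / 2^10 ≈ 2.930 mV.
(0.800332 − (-1.5)) / LSB = 2.300332 × 1024/3 = 785.1800. Nearest integer: k = 785.
Reconstructed level: -1.5 + 785 × 3/1024 V = 0.7998046875 V.
e = 0.800332 − (0.7998046875) = +0.527 mV.

+0.527 mV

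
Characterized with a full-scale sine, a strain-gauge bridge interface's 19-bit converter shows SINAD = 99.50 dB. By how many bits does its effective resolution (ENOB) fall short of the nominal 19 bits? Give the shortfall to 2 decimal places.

ENOB = (SINAD − 1.76)/6.02 = (99.50 − 1.76)/6.02 = 16.2359 bits.
Lost resolution: 19 − 16.2359 = 2.7641 bits.

2.76 bits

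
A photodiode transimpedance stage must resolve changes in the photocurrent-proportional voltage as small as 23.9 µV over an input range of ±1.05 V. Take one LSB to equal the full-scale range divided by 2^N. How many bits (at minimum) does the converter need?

Range = 1.05 − (-1.05) = 2.1 V.
Levels needed ≥ 2.1/23.9 µV = 87870. 2^17 = 131072 suffices, so N_min = 17.

17 bits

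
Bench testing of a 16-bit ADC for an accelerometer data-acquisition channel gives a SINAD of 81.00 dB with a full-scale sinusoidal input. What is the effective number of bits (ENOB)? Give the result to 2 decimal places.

(81.00 − 1.76) / 6.02 = 79.24/6.02 = 13.1628 effective bits.

13.16 bits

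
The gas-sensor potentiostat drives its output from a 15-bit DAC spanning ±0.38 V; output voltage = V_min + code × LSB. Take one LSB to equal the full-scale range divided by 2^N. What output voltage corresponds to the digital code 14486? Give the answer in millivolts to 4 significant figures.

-44.02 mV

Span: 0.38 V − (-0.38 V) = 0.76 V. LSB = 0.76 V / 2^15.
V_out = V_min + code × LSB = -0.38 V + 14486 × 0.76 V / 32768
      = -0.38 + 0.335979 = -0.0440210 V.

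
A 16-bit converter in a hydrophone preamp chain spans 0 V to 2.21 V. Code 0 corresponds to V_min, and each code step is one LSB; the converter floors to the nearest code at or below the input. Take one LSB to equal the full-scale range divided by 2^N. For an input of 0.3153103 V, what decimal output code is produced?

9350

V_FS = 2.21 V. LSB = 2.21 V / 2^16 ≈ 33.72 µV.
V_in − V_min = 0.3153103 − (0) = 0.3153103 V.
Divide by LSB: 0.3153103 × 65536/2.21 = 9350.3058.
Truncating gives code 9350.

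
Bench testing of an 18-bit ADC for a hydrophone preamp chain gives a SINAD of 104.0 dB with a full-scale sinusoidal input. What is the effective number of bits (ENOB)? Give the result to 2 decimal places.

16.98 bits

ENOB = (104.0 − 1.76)/6.02 = 16.9834 bits.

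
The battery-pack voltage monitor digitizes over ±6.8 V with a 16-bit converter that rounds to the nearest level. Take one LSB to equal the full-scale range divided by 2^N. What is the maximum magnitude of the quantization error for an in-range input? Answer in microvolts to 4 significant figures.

103.8 µV

Range = 6.8 − (-6.8) = 13.6 V.
LSB = 13.6 V / 2^16 = 207.520 µV.
Worst-case error for round-to-nearest is half an LSB: 103.8 µV.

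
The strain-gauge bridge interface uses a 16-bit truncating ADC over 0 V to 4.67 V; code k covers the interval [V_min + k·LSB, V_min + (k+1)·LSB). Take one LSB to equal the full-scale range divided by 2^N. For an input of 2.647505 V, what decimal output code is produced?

V_FS = 4.67 V. LSB = 4.67 V / 2^16 ≈ 71.26 µV.
(V_in − V_min) × 2^16/range = (2.647505 − (0)) × 65536/4.67 = 37153.509.
Floor → code = 37153.

37153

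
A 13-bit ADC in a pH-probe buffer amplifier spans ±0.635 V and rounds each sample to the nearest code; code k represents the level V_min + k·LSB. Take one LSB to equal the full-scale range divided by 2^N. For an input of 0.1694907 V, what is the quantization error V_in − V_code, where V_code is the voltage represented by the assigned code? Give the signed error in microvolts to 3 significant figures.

+43.7 µV

Range = 0.635 − (-0.635) = 1.27 V. LSB = 1.27 V / 2^13 ≈ 155.0 µV.
(0.1694907 − (-0.635)) / LSB = 0.8044907 × 8192/1.27 = 5189.2817. Nearest integer: k = 5189.
V_code = V_min + k × range/2^13 = -0.635 + 5189 × 1.27/8192 = 0.1694470215 V.
e = 0.1694907 − (0.1694470215) = +43.7 µV.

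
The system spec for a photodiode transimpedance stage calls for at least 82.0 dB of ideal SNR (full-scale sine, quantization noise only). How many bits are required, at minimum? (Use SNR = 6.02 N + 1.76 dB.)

14 bits

Required N = ⌈(82.0 − 1.76)/6.02⌉ = ⌈13.329⌉ = 14.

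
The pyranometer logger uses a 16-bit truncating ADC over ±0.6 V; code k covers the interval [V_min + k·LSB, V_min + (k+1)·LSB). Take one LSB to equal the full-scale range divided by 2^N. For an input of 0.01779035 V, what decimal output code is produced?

33739

Range = 0.6 − (-0.6) = 1.2 V. LSB = 1.2 V / 2^16 ≈ 18.31 µV.
code = ⌊(V_in − V_min)/LSB⌋ = ⌊(V_in − V_min) × 2^16 / range⌋
     = ⌊(0.01779035 − (-0.6)) × 65536 / 1.2⌋ = ⌊0.61779035 × 65536/1.2⌋
     = ⌊33739.590⌋ = 33739.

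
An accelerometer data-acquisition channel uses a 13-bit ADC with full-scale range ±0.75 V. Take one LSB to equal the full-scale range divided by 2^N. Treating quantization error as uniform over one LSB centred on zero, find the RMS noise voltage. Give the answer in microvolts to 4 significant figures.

52.86 µV

Range = 0.75 − (-0.75) = 1.5 V.
LSB = 1.5 V ÷ 2^13 = 1.5/8192 V = 183.105 µV.
RMS of a uniform error over width LSB is LSB/√12 = 52.86 µV.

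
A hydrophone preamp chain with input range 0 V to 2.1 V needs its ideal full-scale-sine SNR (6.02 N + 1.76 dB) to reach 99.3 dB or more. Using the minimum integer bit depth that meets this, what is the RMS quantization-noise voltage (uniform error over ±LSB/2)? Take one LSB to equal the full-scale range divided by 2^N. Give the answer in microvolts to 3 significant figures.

V_FS = 2.1 V.
Required N = ⌈(99.3 − 1.76)/6.02⌉ = ⌈16.203⌉ = 17.
LSB = 2.1 V / 2^17 = 16.022 µV.
RMS noise = LSB/√12 = 4.63 µV.

4.63 µV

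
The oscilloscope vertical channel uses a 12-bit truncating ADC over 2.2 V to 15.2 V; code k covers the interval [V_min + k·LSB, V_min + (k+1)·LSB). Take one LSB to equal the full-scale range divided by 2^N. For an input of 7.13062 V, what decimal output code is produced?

Span: 15.2 V − (2.2 V) = 13 V. LSB = 13 V / 2^12 ≈ 3.174 mV.
V_in − V_min = 7.13062 − (2.2) = 4.93062 V.
Divide by LSB: 4.93062 × 4096/13 = 1553.5246.
Truncating gives code 1553.

1553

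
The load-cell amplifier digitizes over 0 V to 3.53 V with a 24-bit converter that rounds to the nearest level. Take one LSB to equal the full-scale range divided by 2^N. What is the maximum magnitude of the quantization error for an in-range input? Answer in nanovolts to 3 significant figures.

105 nV

V_FS = 3.53 V.
LSB = 3.53 V / 2^24 = 210.40 nV.
|e|_max = LSB/2 = 105 nV.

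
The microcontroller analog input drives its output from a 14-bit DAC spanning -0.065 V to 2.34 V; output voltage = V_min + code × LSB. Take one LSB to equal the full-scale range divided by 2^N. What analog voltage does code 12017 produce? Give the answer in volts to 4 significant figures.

1.699 V

Span: 2.34 V − (-0.065 V) = 2.405 V. LSB = 2.405 V / 2^14.
Output = V_min + (12017/16384) × range = -0.065 + 0.733459 × 2.405 V
      = -0.065 V + 1.76397 V = 1.69897 V.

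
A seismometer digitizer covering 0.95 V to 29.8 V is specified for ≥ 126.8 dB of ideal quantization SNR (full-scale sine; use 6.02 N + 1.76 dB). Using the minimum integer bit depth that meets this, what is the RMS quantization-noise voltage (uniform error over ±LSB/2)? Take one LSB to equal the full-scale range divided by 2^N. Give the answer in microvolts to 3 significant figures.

3.97 µV

Range = 29.8 − (0.95) = 28.85 V.
Required N = ⌈(126.8 − 1.76)/6.02⌉ = ⌈20.771⌉ = 21.
LSB = 28.85 V / 2^21 = 13.757 µV.
V_rms = LSB/√12 = 3.97 µV.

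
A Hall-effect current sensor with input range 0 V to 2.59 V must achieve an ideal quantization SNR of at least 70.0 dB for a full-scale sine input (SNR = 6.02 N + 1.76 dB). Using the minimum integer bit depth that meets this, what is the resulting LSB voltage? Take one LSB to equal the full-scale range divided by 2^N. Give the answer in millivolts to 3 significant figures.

0.632 mV

Full-scale range = 2.59 V.
N ≥ (70.0 − 1.76)/6.02 = 11.336 → N_min = 12.
LSB = 2.59 V / 2^12 = 0.632 mV.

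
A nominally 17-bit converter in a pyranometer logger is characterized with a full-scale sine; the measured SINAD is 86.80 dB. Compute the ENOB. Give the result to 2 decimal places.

ENOB = (86.80 − 1.76)/6.02 = 14.1262 bits.

14.13 bits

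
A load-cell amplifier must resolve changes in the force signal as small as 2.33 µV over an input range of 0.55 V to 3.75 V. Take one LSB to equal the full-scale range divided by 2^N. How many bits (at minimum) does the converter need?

21 bits

Span: 3.75 V − (0.55 V) = 3.2 V.
Levels needed ≥ 3.2/2.33 µV = 1.373e6. 2^21 = 2097152 suffices, so N_min = 21.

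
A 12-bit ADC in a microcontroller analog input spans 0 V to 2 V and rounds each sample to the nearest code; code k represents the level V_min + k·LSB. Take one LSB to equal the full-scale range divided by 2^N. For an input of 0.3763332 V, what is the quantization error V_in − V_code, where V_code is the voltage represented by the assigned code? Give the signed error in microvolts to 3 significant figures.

−132 µV

Full-scale range = 2 V. LSB = 2 V / 2^12 ≈ 488.3 µV.
(0.3763332 − (0)) / LSB = 0.3763332 × 4096/2 = 770.7304. Nearest integer: k = 771.
V_code = 0 + (771/4096) × 2 = 0.3764648438 V.
Error = V_in − V_code = 0.3763332 − (0.3764648438) = −132 µV.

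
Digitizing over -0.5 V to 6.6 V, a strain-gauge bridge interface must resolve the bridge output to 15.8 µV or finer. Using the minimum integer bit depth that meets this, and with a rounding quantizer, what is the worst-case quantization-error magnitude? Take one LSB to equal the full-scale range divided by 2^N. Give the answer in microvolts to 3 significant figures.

6.77 µV

The full-scale span is 6.6 − (-0.5) = 7.1 V.
Levels needed ≥ 7.1/15.8 µV = 449400. 2^19 = 524288 suffices, so N_min = 19.
One LSB is 7.1 V / 524288 = 13.542 µV.
|e|_max = LSB/2 = 6.77 µV.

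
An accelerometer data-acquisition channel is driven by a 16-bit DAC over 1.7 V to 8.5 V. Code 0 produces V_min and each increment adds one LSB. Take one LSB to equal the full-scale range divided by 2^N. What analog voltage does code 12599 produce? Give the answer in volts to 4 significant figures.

3.007 V

Full-scale range = 8.5 V − (1.7 V) = 6.8 V. LSB = 6.8 V / 2^16.
V_out = 1.7 + 12599 × (6.8/65536) V
      = 1.7 V + 1.30727 V = 3.00727 V.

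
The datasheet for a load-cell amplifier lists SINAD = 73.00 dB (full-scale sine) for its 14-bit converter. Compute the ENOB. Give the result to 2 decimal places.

ENOB = (SINAD − 1.76) / 6.02 = (73.00 − 1.76) / 6.02 = 71.24 / 6.02 = 11.8339.

11.83 bits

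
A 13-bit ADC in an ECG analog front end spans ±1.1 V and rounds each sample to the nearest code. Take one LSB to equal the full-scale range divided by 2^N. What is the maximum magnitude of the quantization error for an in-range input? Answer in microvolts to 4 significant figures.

Full-scale range = 1.1 V − (-1.1 V) = 2.2 V.
LSB = 2.2 V ÷ 2^13 = 2.2/8192 V = 268.555 µV.
A rounding quantizer has |error| ≤ LSB/2 = 134.3 µV.

134.3 µV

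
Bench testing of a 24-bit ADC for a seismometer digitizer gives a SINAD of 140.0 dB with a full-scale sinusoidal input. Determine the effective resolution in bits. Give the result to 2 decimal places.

Inverting SNR = 6.02 N + 1.76: N_eff = (140.0 − 1.76)/6.02 = 22.9635.

22.96 bits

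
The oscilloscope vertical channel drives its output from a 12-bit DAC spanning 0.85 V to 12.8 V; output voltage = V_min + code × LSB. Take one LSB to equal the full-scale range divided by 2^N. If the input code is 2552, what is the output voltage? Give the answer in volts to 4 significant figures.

Span: 12.8 V − (0.85 V) = 11.95 V. LSB = 11.95 V / 2^12.
V_out = 0.85 + 2552 × (11.95/4096) V
      = 0.85 + 7.44541 = 8.29541 V.

8.295 V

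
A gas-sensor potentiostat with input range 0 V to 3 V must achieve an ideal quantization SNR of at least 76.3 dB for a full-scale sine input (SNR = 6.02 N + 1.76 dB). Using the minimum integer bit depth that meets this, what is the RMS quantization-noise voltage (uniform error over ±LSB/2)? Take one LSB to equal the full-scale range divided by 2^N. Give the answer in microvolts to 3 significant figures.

Span = 3 V.
Required N = ⌈(76.3 − 1.76)/6.02⌉ = ⌈12.382⌉ = 13.
LSB = 3 V ÷ 2^13 = 3/8192 V = 366.21 µV.
σ_q = LSB/√12 = 366.21 µV/3.4641 = 106 µV.

106 µV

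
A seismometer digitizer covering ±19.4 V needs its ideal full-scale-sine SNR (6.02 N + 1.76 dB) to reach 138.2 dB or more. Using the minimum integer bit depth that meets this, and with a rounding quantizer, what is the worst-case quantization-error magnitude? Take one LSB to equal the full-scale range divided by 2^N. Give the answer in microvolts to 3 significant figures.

Range = 19.4 − (-19.4) = 38.8 V.
Required N = ⌈(138.2 − 1.76)/6.02⌉ = ⌈22.664⌉ = 23.
LSB = 38.8 V / 2^23 = 4.6253 µV.
|e|_max = LSB/2 = 2.31 µV.

2.31 µV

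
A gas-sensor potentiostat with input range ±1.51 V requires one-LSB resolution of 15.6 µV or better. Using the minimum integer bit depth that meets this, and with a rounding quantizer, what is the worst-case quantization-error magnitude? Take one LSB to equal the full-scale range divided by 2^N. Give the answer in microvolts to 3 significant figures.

5.76 µV

Range = 1.51 − (-1.51) = 3.02 V.
Required number of levels: 3.02/15.6 µV = 193590; smallest N with 2^N ≥ that is 18.
LSB = 3.02 V ÷ 2^18 = 3.02/262144 V = 11.520 µV.
|e|_max = LSB/2 = 5.76 µV.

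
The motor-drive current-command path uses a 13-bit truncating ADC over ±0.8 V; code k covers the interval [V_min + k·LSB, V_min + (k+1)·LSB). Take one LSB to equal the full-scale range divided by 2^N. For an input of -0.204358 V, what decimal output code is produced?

3049

Span: 0.8 V − (-0.8 V) = 1.6 V. LSB = 1.6 V / 2^13 ≈ 195.3 µV.
code = ⌊(V_in − V_min)/LSB⌋ = ⌊(V_in − V_min) × 2^13 / range⌋
     = ⌊(-0.204358 − (-0.8)) × 8192 / 1.6⌋ = ⌊0.595642 × 8192/1.6⌋
     = ⌊3049.687⌋ = 3049.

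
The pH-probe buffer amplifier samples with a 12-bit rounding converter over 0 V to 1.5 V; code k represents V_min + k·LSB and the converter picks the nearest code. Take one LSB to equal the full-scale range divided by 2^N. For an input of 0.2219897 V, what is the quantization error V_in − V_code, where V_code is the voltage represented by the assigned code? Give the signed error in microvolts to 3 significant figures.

+65.9 µV

Span = 1.5 V. LSB = 1.5 V / 2^12 ≈ 366.2 µV.
(V_in − V_min)/LSB = (0.2219897 − (0)) × 4096/1.5 = 606.1799 → nearest code k = 606.
V_code = 0 + (606/4096) × 1.5 = 0.2219238281 V.
Error = V_in − V_code = 0.2219897 − (0.2219238281) = +65.9 µV.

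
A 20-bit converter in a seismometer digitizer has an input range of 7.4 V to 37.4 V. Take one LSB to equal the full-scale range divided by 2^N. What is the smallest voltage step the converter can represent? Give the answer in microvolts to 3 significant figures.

Range = 37.4 − (7.4) = 30 V.
There are 2^20 = 1048576 steps.
LSB = 30 V / 2^20 = 28.6 µV.

28.6 µV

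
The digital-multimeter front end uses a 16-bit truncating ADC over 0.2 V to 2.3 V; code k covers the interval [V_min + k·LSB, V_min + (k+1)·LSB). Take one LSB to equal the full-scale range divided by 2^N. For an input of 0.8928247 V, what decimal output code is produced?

Range = 2.3 − (0.2) = 2.1 V. LSB = 2.1 V / 2^16 ≈ 32.04 µV.
code = ⌊(V_in − V_min)/LSB⌋ = ⌊(V_in − V_min) × 2^16 / range⌋
     = ⌊(0.8928247 − (0.2)) × 65536 / 2.1⌋ = ⌊0.6928247 × 65536/2.1⌋
     = ⌊21621.409⌋ = 21621.

21621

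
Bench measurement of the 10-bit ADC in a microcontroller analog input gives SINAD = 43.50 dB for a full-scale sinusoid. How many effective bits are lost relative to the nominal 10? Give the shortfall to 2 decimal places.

N_eff = (43.50 − 1.76)/6.02 = 6.9336 bits.
Shortfall = 10 − 6.9336 = 3.0664 bits.

3.07 bits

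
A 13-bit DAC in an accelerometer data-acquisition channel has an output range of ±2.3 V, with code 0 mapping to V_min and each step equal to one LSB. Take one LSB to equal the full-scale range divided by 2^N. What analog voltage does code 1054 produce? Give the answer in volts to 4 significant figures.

The full-scale span is 2.3 − (-2.3) = 4.6 V. LSB = 4.6 V / 2^13.
V_out = V_min + code × LSB = -2.3 V + 1054 × 4.6 V / 8192
      = -2.3 + 0.591846 = -1.70815 V.

-1.708 V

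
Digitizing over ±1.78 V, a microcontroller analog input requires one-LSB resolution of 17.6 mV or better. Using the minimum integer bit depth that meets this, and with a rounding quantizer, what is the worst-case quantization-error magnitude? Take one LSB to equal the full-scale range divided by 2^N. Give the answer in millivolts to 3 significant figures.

Span: 1.78 V − (-1.78 V) = 3.56 V.
Levels needed ≥ 3.56/17.6 mV = 202.3. 2^8 = 256 suffices, so N_min = 8.
One LSB is 3.56 V / 256 = 13.906 mV.
|e|_max = LSB/2 = 6.95 mV.

6.95 mV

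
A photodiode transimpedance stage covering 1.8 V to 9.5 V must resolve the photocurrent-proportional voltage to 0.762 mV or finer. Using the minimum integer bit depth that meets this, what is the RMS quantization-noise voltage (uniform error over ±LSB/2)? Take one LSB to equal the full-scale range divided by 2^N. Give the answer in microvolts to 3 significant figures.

136 µV

Span: 9.5 V − (1.8 V) = 7.7 V.
Need 2^N ≥ 7.7 V / 0.762 mV = 10100 → N_min = 14.
LSB = 7.7 V / 2^14 = 469.97 µV.
RMS noise = LSB/√12 = 136 µV.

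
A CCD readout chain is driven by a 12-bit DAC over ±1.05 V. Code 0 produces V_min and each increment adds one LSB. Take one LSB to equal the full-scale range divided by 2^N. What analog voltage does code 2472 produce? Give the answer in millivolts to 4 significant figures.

The full-scale span is 1.05 − (-1.05) = 2.1 V. LSB = 2.1 V / 2^12.
Output = V_min + (2472/4096) × range = -1.05 + 0.603516 × 2.1 V
      = -1.05 + 1.26738 = 0.217383 V.

217.4 mV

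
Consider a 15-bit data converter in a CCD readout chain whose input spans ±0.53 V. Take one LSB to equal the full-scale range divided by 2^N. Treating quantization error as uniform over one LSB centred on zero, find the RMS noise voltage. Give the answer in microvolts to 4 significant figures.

9.338 µV

Full-scale range = 0.53 V − (-0.53 V) = 1.06 V.
LSB = 1.06 V ÷ 2^15 = 1.06/32768 V = 32.3486 µV.
σ_q = LSB/√12 = 32.3486 µV/3.4641 = 9.338 µV.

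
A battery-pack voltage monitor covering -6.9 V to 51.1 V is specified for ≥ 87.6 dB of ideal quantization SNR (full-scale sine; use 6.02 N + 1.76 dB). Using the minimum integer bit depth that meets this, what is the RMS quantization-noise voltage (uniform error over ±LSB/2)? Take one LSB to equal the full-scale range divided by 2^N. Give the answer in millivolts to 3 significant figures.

Full-scale range = 51.1 V − (-6.9 V) = 58 V.
6.02 N + 1.76 ≥ 87.6 gives N ≥ 14.259, so the minimum integer is 15.
Step size = 58/32768 V = 1.7700 mV.
V_rms = LSB/√12 = 0.511 mV.

0.511 mV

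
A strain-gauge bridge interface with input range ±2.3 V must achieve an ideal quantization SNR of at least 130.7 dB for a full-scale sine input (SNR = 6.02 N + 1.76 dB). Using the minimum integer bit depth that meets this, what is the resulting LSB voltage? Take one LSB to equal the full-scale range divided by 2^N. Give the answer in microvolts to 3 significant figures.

The full-scale span is 2.3 − (-2.3) = 4.6 V.
6.02 N + 1.76 ≥ 130.7 gives N ≥ 21.419, so the minimum integer is 22.
LSB = 4.6 V ÷ 2^22 = 4.6/4194304 V = 1.10 µV.

1.10 µV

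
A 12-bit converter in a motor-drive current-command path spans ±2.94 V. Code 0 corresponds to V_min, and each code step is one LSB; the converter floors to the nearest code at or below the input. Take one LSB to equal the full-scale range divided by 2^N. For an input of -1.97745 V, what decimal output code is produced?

670

Full-scale range = 2.94 V − (-2.94 V) = 5.88 V. LSB = 5.88 V / 2^12 ≈ 1.436 mV.
code = ⌊(V_in − V_min)/LSB⌋ = ⌊(V_in − V_min) × 2^12 / range⌋
     = ⌊(-1.97745 − (-2.94)) × 4096 / 5.88⌋ = ⌊0.96255 × 4096/5.88⌋
     = ⌊670.511⌋ = 670.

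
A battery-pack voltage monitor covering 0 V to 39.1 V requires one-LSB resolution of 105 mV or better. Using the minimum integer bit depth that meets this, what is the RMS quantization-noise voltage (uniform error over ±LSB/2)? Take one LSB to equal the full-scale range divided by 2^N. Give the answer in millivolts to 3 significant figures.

Span = 39.1 V.
Required number of levels: 39.1/105 mV = 372.38; smallest N with 2^N ≥ that is 9.
LSB = 39.1 V / 2^9 = 76.367 mV.
RMS noise = LSB/√12 = 22.0 mV.

22.0 mV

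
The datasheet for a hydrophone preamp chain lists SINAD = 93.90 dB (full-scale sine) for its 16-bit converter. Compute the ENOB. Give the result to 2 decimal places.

15.31 bits

(93.90 − 1.76) / 6.02 = 92.14/6.02 = 15.3056 effective bits.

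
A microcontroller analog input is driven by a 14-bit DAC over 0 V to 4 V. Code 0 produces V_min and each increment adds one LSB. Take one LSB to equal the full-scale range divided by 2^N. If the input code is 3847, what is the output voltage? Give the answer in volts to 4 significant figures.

Full-scale range = 4 V. LSB = 4 V / 2^14.
V_out = 0 + 3847 × (4/16384) V
      = 0 + 0.939209 = 0.939209 V.

0.9392 V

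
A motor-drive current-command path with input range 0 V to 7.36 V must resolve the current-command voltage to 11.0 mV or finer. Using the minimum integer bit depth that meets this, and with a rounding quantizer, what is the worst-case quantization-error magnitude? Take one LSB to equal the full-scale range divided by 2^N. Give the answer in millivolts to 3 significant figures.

V_FS = 7.36 V.
Required number of levels: 7.36/11.0 mV = 669.09; smallest N with 2^N ≥ that is 10.
LSB = 7.36 V / 2^10 = 7.1875 mV.
|e|_max = LSB/2 = 3.59 mV.

3.59 mV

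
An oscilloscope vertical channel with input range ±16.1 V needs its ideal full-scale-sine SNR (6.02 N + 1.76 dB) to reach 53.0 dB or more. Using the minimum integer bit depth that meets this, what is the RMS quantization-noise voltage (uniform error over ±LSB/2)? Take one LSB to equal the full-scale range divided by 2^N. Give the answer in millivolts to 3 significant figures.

18.2 mV

Range = 16.1 − (-16.1) = 32.2 V.
6.02 N + 1.76 ≥ 53.0 gives N ≥ 8.512, so the minimum integer is 9.
Step size = 32.2/512 V = 62.891 mV.
σ_q = LSB/√12 = 62.891 mV/3.4641 = 18.2 mV.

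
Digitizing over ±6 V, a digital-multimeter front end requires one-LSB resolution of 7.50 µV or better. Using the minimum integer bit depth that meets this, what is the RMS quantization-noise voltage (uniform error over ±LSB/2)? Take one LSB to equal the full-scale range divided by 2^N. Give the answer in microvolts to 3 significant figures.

1.65 µV

Range = 6 − (-6) = 12 V.
Required number of levels: 12/7.50 µV = 1.6000e6; smallest N with 2^N ≥ that is 21.
Step size = 12/2097152 V = 5.7220 µV.
RMS noise = LSB/√12 = 1.65 µV.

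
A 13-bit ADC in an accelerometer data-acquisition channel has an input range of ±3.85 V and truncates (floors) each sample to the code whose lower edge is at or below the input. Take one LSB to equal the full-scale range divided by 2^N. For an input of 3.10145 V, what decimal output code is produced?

7395

Range = 3.85 − (-3.85) = 7.7 V. LSB = 7.7 V / 2^13 ≈ 0.9399 mV.
V_in − V_min = 3.10145 − (-3.85) = 6.95145 V.
Divide by LSB: 6.95145 × 8192/7.7 = 7395.6206.
Truncating gives code 7395.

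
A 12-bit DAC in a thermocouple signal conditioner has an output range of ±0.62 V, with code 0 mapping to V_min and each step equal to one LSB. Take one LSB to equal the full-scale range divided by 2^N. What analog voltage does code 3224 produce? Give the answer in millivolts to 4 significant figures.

The full-scale span is 0.62 − (-0.62) = 1.24 V. LSB = 1.24 V / 2^12.
V_out = V_min + code × LSB = -0.62 V + 3224 × 1.24 V / 4096
      = -0.62 V + 0.976016 V = 0.356016 V.

356.0 mV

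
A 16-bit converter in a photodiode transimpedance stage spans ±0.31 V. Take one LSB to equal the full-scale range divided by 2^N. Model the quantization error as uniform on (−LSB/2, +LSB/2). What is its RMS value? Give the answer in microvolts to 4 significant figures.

Full-scale range = 0.31 V − (-0.31 V) = 0.62 V.
LSB = 0.62 V / 2^16 = 9.46045 µV.
RMS of a uniform error over width LSB is LSB/√12 = 2.731 µV.

2.731 µV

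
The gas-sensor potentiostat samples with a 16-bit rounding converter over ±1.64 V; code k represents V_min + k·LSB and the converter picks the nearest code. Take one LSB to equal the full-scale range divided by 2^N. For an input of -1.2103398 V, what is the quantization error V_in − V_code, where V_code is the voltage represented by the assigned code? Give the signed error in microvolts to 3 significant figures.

−8.99 µV

The full-scale span is 1.64 − (-1.64) = 3.28 V. LSB = 3.28 V / 2^16 ≈ 50.05 µV.
Position in LSBs: (-1.2103398 − (-1.64)) × 65536/3.28 = 8584.8204; rounding gives k = 8585.
V_code = V_min + k × range/2^16 = -1.64 + 8585 × 3.28/65536 = -1.2103308105 V.
V_in − V_code = -1.2103398 − (-1.2103308105) = −8.99 µV.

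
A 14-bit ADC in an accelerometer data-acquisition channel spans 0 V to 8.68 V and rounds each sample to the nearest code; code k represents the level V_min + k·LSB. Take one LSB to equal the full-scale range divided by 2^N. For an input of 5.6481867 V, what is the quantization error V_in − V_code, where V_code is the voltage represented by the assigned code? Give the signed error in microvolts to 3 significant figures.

+147 µV

Range is 8.68 V. LSB = 8.68 V / 2^14 ≈ 0.5298 mV.
(V_in − V_min)/LSB = (5.6481867 − (0)) × 16384/8.68 = 10661.2778 → nearest code k = 10661.
V_code = V_min + k × range/2^14 = 0 + 10661 × 8.68/16384 = 5.6480395508 V.
V_in − V_code = 5.6481867 − (5.6480395508) = +147 µV.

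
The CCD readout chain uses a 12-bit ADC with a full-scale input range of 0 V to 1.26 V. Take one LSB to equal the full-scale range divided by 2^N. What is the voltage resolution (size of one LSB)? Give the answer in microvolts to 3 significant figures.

308 µV

Full-scale range = 1.26 V.
2^12 = 4096 levels.
LSB = 1.26 V / 2^12 = 308 µV.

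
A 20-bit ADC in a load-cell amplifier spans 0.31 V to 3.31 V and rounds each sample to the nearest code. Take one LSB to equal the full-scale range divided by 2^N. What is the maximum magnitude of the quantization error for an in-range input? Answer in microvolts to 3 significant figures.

1.43 µV

Full-scale range = 3.31 V − (0.31 V) = 3 V.
LSB = 3 V ÷ 2^20 = 3/1048576 V = 2.8610 µV.
|e|_max = LSB/2 = 1.43 µV.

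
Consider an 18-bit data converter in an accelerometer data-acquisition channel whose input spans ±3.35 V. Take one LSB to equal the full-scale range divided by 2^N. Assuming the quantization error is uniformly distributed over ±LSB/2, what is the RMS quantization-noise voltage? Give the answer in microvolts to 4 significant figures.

7.378 µV

The full-scale span is 3.35 − (-3.35) = 6.7 V.
LSB = 6.7 V / 2^18 = 25.5585 µV.
For a uniform distribution on [−LSB/2, +LSB/2], V_rms = LSB/√12 = 25.5585 µV/3.4641 = 7.378 µV.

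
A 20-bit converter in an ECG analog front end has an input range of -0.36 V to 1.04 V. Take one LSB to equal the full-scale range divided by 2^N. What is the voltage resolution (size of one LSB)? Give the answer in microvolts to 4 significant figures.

1.335 µV

Span: 1.04 V − (-0.36 V) = 1.4 V.
2^20 = 1048576 levels.
Step size = 1.4/1048576 V = 1.335 µV.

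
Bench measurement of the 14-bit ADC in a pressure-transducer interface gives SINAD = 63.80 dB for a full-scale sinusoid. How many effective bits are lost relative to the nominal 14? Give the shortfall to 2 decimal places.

3.69 bits

N_eff = (63.80 − 1.76)/6.02 = 10.3056 bits.
Shortfall = 14 − 10.3056 = 3.6944 bits.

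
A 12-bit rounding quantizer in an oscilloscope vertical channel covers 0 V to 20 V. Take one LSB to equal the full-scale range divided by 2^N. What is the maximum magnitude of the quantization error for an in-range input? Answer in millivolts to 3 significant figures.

Full-scale range = 20 V.
LSB = 20 V / 2^12 = 4.8828 mV.
Worst-case error for round-to-nearest is half an LSB: 2.44 mV.

2.44 mV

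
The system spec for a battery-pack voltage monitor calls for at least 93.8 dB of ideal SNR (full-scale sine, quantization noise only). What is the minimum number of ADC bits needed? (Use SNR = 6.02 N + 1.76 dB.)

Solving 6.02 N ≥ 93.8 − 1.76: N ≥ 15.289. Round up → N = 16.

16 bits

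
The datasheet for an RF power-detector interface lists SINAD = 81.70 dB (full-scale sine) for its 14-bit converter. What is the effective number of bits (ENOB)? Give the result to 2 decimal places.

Inverting SNR = 6.02 N + 1.76: N_eff = (81.70 − 1.76)/6.02 = 13.2791.

13.28 bits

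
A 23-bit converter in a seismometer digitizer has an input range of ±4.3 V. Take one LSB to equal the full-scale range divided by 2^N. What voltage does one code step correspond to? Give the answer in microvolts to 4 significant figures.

The full-scale span is 4.3 − (-4.3) = 8.6 V.
Number of codes = 2^23 = 8388608.
LSB = 8.6 V / 2^23 = 1.025 µV.

1.025 µV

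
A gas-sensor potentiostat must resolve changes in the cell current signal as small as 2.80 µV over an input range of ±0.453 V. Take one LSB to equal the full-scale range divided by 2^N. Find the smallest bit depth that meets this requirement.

19 bits

Full-scale range = 0.453 V − (-0.453 V) = 0.906 V.
0.906 V / 2.80 µV = 323600. Since 2^18 = 262144 and 2^19 = 524288, N = 19.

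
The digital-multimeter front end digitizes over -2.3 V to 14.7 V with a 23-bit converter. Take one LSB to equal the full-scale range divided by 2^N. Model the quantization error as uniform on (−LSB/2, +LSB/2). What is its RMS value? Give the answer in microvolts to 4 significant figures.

The full-scale span is 14.7 − (-2.3) = 17 V.
One LSB is 17 V / 8388608 = 2.02656 µV.
RMS of a uniform error over width LSB is LSB/√12 = 0.5850 µV.

0.5850 µV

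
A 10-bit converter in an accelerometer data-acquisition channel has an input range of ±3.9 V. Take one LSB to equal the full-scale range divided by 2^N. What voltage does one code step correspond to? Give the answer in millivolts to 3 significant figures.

Range = 3.9 − (-3.9) = 7.8 V.
2^10 = 1024 levels.
LSB = 7.8 V / 2^10 = 7.62 mV.

7.62 mV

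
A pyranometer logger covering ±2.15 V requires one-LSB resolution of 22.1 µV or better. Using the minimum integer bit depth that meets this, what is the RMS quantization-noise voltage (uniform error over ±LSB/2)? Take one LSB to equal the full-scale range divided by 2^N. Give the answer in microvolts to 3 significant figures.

4.74 µV

The full-scale span is 2.15 − (-2.15) = 4.3 V.
Required number of levels: 4.3/22.1 µV = 194570; smallest N with 2^N ≥ that is 18.
LSB = 4.3 V / 2^18 = 16.403 µV.
RMS noise = LSB/√12 = 4.74 µV.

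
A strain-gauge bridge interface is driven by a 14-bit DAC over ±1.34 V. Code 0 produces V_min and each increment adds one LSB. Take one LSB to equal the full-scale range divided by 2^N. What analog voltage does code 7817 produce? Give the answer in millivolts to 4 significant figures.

The full-scale span is 1.34 − (-1.34) = 2.68 V. LSB = 2.68 V / 2^14.
V_out = V_min + code × LSB = -1.34 V + 7817 × 2.68 V / 16384
      = -1.34 V + 1.27866 V = -0.0613403 V.

-61.34 mV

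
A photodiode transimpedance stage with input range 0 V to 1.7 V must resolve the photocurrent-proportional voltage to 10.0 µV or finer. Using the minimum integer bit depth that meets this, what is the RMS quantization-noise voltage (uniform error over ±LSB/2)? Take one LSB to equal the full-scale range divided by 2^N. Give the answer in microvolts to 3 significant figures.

1.87 µV

Full-scale range = 1.7 V.
Levels needed ≥ 1.7/10.0 µV = 170000. 2^18 = 262144 suffices, so N_min = 18.
One LSB is 1.7 V / 262144 = 6.4850 µV.
V_rms = LSB/√12 = 1.87 µV.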